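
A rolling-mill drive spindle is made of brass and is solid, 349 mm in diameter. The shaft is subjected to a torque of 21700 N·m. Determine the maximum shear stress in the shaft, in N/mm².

J = πd⁴/32 = π(0.349)⁴/32 = 1.456×10^-3 m⁴.
τ_max = T·r/J = 21700 × 0.174 / 1.456×10^-3 = 2.600×10^6 Pa.

2.60 N/mm²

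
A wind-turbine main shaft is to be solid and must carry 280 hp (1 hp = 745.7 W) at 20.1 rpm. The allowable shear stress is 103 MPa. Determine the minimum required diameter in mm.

ω = 2π·20.1/60 = 2.105 rad/s, so T = P/ω = 280×745.7 / 2.105 = 99200 N·m.
For a solid shaft τ_max = 16T/(πd³), so d = (16T/(π τ_allow))^(1/3) = (16·99200/(π·1.03×10^8))^(1/3) = 0.1699 m.

170 mm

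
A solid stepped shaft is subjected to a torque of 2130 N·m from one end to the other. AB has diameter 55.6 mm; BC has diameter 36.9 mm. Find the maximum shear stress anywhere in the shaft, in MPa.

216 MPa

Under the same torque, τ_max = 16T/(πd³) is largest where d is smallest — segment BC (d = 36.9 mm).
τ_max = 16·2130/(π·(0.0369)³) = 2.159×10^8 Pa.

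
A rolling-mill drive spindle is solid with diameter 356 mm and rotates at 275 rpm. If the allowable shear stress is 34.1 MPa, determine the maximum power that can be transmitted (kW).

8700 kW

J = πd⁴/32 = π(0.356)⁴/32 = 1.577×10^-3 m⁴.
T_max = τ_allow·J/r = 3.41×10^7 × 1.577×10^-3 / 0.178 = 302100 N·m.
ω = 2π·275/60 = 28.80 rad/s, so P_max = T_max·ω = 8.700×10^6 W.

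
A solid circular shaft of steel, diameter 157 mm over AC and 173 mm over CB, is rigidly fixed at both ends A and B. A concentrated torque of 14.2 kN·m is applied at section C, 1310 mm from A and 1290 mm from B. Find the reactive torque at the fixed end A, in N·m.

Compatibility: T_A·a/J_AC = T_B·b/J_CB with T_A + T_B = T₀.
J_AC = 5.96×10^-5 m⁴, J_CB = 8.79×10^-5 m⁴, so T_A = T₀·(J_AC/a)/((J_AC/a)+(J_CB/b)) = 5686 N·m, T_B = 8514 N·m.

5690 N·m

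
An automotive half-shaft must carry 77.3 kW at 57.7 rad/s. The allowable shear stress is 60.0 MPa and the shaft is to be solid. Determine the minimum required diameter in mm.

ω = 57.7 rad/s, so T = P/ω = 77.3×10³ / 57.70 = 1340 N·m.
For a solid shaft τ_max = 16T/(πd³), so d = (16T/(π τ_allow))^(1/3) = (16·1340/(π·6.00×10^7))^(1/3) = 0.04845 m.

48.4 mm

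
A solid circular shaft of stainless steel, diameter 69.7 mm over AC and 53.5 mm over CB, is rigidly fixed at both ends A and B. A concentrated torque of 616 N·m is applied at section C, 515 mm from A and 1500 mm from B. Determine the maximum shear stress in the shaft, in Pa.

Compatibility: T_A·a/J_AC = T_B·b/J_CB with T_A + T_B = T₀.
J_AC = 2.32×10^-6 m⁴, J_CB = 8.04×10^-7 m⁴, so T_A = T₀·(J_AC/a)/((J_AC/a)+(J_CB/b)) = 550.4 N·m, T_B = 65.60 N·m.
τ in each portion: τ_AC = 8.28×10^6 Pa, τ_CB = 2.18×10^6 Pa; maximum is in AC.
τ_max = T_AC·r/J = 550.4·0.0348/2.32×10^-6 = 8.279×10^6 Pa.

8.28e6 Pa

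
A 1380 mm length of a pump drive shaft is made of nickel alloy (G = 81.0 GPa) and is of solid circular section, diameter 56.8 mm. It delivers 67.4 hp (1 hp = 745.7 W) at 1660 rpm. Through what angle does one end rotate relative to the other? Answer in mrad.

4.82 mrad

ω = 2π·1660/60 = 173.8 rad/s, so T = P/ω = 67.4×745.7 / 173.8 = 289.1 N·m.
J = πd⁴/32 = π(0.0568)⁴/32 = 1.022×10^-6 m⁴.
θ = T·L/(G·J) = 289.1 × 1.38 / (81.0×10⁹ × 1.022×10^-6) = 4.820×10^-3 rad.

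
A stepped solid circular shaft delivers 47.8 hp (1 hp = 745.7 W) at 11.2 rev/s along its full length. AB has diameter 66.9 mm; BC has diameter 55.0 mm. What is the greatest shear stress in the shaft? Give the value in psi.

ω = 2π·11.2 = 70.37 rad/s, so T = P/ω = 47.8×745.7 / 70.37 = 506.5 N·m.
Under the same torque, τ_max = 16T/(πd³) is largest where d is smallest — segment BC (d = 55.0 mm).
τ_max = 16·506.5/(π·(0.0550)³) = 1.551×10^7 Pa.

2250 psi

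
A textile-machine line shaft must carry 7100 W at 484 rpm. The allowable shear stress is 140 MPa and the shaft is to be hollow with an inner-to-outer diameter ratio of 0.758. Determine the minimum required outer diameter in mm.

ω = 2π·484/60 = 50.68 rad/s, so T = P/ω = 7100 / 50.68 = 140.1 N·m.
For a hollow shaft with d_i/d_o = 0.758: τ_max = 16T/(π d_o³ (1−k⁴)), so d_o = [16T/(π τ_allow (1−k⁴))]^(1/3) = [16·140.1/(π·1.40×10^8·0.6699)]^(1/3) = 0.01967 m.

19.7 mm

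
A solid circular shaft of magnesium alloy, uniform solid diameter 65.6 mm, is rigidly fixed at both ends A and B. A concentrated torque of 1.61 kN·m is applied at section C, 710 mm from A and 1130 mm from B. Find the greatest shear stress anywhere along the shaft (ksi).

With uniform GJ and both ends fixed, compatibility θ_AC = θ_CB gives T_A·a = T_B·b, together with T_A + T_B = T₀.
T_A = T₀·b/(a+b) = 1610·1130/1840 = 988.8 N·m; T_B = 621.2 N·m.
τ in each portion: τ_AC = 1.78×10^7 Pa, τ_CB = 1.12×10^7 Pa; maximum is in AC.
τ_max = T_AC·r/J = 988.8·0.0328/1.82×10^-6 = 1.784×10^7 Pa.

2.59 ksi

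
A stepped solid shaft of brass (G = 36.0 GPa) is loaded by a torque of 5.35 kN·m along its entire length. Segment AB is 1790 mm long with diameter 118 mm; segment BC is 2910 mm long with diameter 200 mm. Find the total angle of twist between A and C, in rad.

0.0167 rad

J_AB = π(0.118)⁴/32 = 1.90×10^-5 m⁴; J_BC = π(0.200)⁴/32 = 1.57×10^-4 m⁴.
θ = (T/G)·Σ L_i/J_i = (5350/36.0×10⁹)·(1.79/1.90×10^-5 + 2.91/1.57×10^-4) = 0.01673 rad.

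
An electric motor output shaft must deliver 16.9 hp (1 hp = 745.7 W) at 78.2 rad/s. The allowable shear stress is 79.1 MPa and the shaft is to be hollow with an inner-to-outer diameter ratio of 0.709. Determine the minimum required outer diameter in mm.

ω = 78.2 rad/s, so T = P/ω = 16.9×745.7 / 78.20 = 161.2 N·m.
For a hollow shaft with d_i/d_o = 0.709: τ_max = 16T/(π d_o³ (1−k⁴)), so d_o = [16T/(π τ_allow (1−k⁴))]^(1/3) = [16·161.2/(π·7.91×10^7·0.7473)]^(1/3) = 0.02404 m.

24.0 mm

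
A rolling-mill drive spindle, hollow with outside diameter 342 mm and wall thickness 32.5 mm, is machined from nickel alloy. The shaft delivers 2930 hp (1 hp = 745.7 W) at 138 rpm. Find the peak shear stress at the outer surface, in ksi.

4.90 ksi

ω = 2π·138/60 = 14.45 rad/s, so T = P/ω = 2930×745.7 / 14.45 = 151200 N·m.
J = π(d_o⁴ − d_i⁴)/32 = π(0.342⁴ − 0.277⁴)/32 = 7.651×10^-4 m⁴.
τ_max = T·r/J = 151200 × 0.171 / 7.651×10^-4 = 3.379×10^7 Pa.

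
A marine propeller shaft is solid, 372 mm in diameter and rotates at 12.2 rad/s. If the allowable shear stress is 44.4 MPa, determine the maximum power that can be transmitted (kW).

5480 kW

J = πd⁴/32 = π(0.372)⁴/32 = 1.880×10^-3 m⁴.
T_max = τ_allow·J/r = 4.44×10^7 × 1.880×10^-3 / 0.186 = 448800 N·m.
ω = 12.2 rad/s, so P_max = T_max·ω = 5.475×10^6 W.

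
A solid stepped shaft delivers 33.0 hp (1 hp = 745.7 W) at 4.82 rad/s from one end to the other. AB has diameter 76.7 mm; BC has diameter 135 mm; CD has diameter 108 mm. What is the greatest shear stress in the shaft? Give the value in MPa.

ω = 4.82 rad/s, so T = P/ω = 33.0×745.7 / 4.820 = 5105 N·m.
Under the same torque, τ_max = 16T/(πd³) is largest where d is smallest — segment AB (d = 76.7 mm).
τ_max = 16·5105/(π·(0.0767)³) = 5.763×10^7 Pa.

57.6 MPa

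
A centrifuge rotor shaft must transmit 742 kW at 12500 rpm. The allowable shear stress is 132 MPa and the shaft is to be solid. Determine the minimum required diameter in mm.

28.0 mm

ω = 2π·12500/60 = 1309 rad/s, so T = P/ω = 742×10³ / 1309 = 566.8 N·m.
For a solid shaft τ_max = 16T/(πd³), so d = (16T/(π τ_allow))^(1/3) = (16·566.8/(π·1.32×10^8))^(1/3) = 0.02797 m.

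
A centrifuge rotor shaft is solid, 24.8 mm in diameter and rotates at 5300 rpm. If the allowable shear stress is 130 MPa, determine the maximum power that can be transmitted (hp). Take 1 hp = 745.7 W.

290 hp

J = πd⁴/32 = π(0.0248)⁴/32 = 3.714×10^-8 m⁴.
T_max = τ_allow·J/r = 1.30×10^8 × 3.714×10^-8 / 0.0124 = 389.3 N·m.
ω = 2π·5300/60 = 555.0 rad/s, so P_max = T_max·ω = 2.161×10^5 W.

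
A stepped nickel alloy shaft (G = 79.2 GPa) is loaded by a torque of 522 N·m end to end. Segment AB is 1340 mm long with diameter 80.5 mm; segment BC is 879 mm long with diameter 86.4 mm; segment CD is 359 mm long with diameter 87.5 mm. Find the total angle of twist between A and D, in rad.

J_AB = π(0.0805)⁴/32 = 4.12×10^-6 m⁴; J_BC = π(0.0864)⁴/32 = 5.47×10^-6 m⁴; J_CD = π(0.0875)⁴/32 = 5.75×10^-6 m⁴.
θ = (T/G)·Σ L_i/J_i = (522.0/79.2×10⁹)·(1.34/4.12×10^-6 + 0.879/5.47×10^-6 + 0.359/5.75×10^-6) = 3.612×10^-3 rad.

0.00361 rad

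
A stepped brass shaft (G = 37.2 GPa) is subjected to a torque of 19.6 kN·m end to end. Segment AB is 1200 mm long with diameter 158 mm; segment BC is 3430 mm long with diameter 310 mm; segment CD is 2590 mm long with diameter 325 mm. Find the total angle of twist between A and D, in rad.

0.0136 rad

J_AB = π(0.158)⁴/32 = 6.12×10^-5 m⁴; J_BC = π(0.310)⁴/32 = 9.07×10^-4 m⁴; J_CD = π(0.325)⁴/32 = 1.10×10^-3 m⁴.
θ = (T/G)·Σ L_i/J_i = (19600/37.2×10⁹)·(1.20/6.12×10^-5 + 3.43/9.07×10^-4 + 2.59/1.10×10^-3) = 0.01357 rad.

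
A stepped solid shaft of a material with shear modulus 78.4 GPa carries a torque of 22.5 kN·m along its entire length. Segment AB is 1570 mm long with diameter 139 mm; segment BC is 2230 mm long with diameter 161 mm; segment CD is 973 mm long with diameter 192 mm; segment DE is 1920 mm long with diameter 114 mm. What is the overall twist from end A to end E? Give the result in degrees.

3.28°

J_AB = π(0.139)⁴/32 = 3.66×10^-5 m⁴; J_BC = π(0.161)⁴/32 = 6.60×10^-5 m⁴; J_CD = π(0.192)⁴/32 = 1.33×10^-4 m⁴; J_DE = π(0.114)⁴/32 = 1.66×10^-5 m⁴.
θ = (T/G)·Σ L_i/J_i = (22500/78.4×10⁹)·(1.57/3.66×10^-5 + 2.23/6.60×10^-5 + 0.973/1.33×10^-4 + 1.92/1.66×10^-5) = 0.05732 rad.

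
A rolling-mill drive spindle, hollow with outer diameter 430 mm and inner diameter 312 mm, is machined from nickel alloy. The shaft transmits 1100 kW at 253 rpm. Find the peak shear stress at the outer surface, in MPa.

3.68 MPa

ω = 2π·253/60 = 26.49 rad/s, so T = P/ω = 1100×10³ / 26.49 = 41520 N·m.
J = π(d_o⁴ − d_i⁴)/32 = π(0.430⁴ − 0.312⁴)/32 = 2.426×10^-3 m⁴.
τ_max = T·r/J = 41520 × 0.215 / 2.426×10^-3 = 3.679×10^6 Pa.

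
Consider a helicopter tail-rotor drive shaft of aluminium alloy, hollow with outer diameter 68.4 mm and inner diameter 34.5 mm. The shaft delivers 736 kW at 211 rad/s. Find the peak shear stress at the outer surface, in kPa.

59400 kPa

ω = 211 rad/s, so T = P/ω = 736×10³ / 211.0 = 3488 N·m.
J = π(d_o⁴ − d_i⁴)/32 = π(0.0684⁴ − 0.0345⁴)/32 = 2.010×10^-6 m⁴.
τ_max = T·r/J = 3488 × 0.0342 / 2.010×10^-6 = 5.935×10^7 Pa.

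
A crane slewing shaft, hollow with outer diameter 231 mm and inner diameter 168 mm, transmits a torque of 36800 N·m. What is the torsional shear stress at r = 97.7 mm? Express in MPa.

J = π(d_o⁴ − d_i⁴)/32 = π(0.231⁴ − 0.168⁴)/32 = 2.013×10^-4 m⁴.
Shear stress varies linearly with radius: τ = T·r/J = 36800 × 0.0977 / 2.013×10^-4 = 1.786×10^7 Pa.

17.9 MPa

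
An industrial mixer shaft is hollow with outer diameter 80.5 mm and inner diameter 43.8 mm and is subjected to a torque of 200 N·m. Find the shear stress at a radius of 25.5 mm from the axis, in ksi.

J = π(d_o⁴ − d_i⁴)/32 = π(0.0805⁴ − 0.0438⁴)/32 = 3.761×10^-6 m⁴.
Shear stress varies linearly with radius: τ = T·r/J = 200.0 × 0.0255 / 3.761×10^-6 = 1.356×10^6 Pa.

0.197 ksi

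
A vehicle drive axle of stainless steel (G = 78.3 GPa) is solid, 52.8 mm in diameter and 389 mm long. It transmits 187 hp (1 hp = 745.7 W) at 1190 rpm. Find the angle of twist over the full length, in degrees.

0.417°

ω = 2π·1190/60 = 124.6 rad/s, so T = P/ω = 187×745.7 / 124.6 = 1119 N·m.
J = πd⁴/32 = π(0.0528)⁴/32 = 7.630×10^-7 m⁴.
θ = T·L/(G·J) = 1119 × 0.389 / (78.3×10⁹ × 7.630×10^-7) = 7.286×10^-3 rad.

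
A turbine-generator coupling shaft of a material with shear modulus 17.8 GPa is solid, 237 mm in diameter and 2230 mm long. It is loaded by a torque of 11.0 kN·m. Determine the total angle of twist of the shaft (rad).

0.00445 rad

J = πd⁴/32 = π(0.237)⁴/32 = 3.097×10^-4 m⁴.
θ = T·L/(G·J) = 11000 × 2.23 / (17.8×10⁹ × 3.097×10^-4) = 4.449×10^-3 rad.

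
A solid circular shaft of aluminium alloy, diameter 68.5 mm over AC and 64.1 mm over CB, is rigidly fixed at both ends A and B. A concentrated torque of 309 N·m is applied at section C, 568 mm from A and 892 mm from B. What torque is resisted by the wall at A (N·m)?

208 N·m

Compatibility: T_A·a/J_AC = T_B·b/J_CB with T_A + T_B = T₀.
J_AC = 2.16×10^-6 m⁴, J_CB = 1.66×10^-6 m⁴, so T_A = T₀·(J_AC/a)/((J_AC/a)+(J_CB/b)) = 207.6 N·m, T_B = 101.4 N·m.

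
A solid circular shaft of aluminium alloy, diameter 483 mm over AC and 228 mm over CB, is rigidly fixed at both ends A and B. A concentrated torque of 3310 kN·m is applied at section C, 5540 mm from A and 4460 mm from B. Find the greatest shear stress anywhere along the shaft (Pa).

Compatibility: T_A·a/J_AC = T_B·b/J_CB with T_A + T_B = T₀.
J_AC = 5.34×10^-3 m⁴, J_CB = 2.65×10^-4 m⁴, so T_A = T₀·(J_AC/a)/((J_AC/a)+(J_CB/b)) = 3.118e6 N·m, T_B = 192300 N·m.
τ in each portion: τ_AC = 1.41×10^8 Pa, τ_CB = 8.26×10^7 Pa; maximum is in AC.
τ_max = T_AC·r/J = 3.118e6·0.241/5.34×10^-3 = 1.409×10^8 Pa.

1.41e8 Pa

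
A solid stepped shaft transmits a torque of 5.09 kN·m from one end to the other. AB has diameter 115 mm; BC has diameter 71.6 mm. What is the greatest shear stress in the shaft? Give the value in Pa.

7.06e7 Pa

Under the same torque, τ_max = 16T/(πd³) is largest where d is smallest — segment BC (d = 71.6 mm).
τ_max = 16·5090/(π·(0.0716)³) = 7.062×10^7 Pa.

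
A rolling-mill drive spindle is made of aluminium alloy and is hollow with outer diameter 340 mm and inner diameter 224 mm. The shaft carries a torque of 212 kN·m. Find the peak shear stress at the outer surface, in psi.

4910 psi

J = π(d_o⁴ − d_i⁴)/32 = π(0.340⁴ − 0.224⁴)/32 = 1.065×10^-3 m⁴.
τ_max = T·r/J = 212000 × 0.170 / 1.065×10^-3 = 3.385×10^7 Pa.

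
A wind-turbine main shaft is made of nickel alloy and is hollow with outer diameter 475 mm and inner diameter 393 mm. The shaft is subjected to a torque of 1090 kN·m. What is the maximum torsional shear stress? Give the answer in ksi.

14.1 ksi

J = π(d_o⁴ − d_i⁴)/32 = π(0.475⁴ − 0.393⁴)/32 = 2.656×10^-3 m⁴.
τ_max = T·r/J = 1.090e6 × 0.237 / 2.656×10^-3 = 9.747×10^7 Pa.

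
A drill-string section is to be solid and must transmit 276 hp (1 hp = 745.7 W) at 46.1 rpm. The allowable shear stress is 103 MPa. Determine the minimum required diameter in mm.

128 mm

ω = 2π·46.1/60 = 4.828 rad/s, so T = P/ω = 276×745.7 / 4.828 = 42630 N·m.
For a solid shaft τ_max = 16T/(πd³), so d = (16T/(π τ_allow))^(1/3) = (16·42630/(π·1.03×10^8))^(1/3) = 0.1282 m.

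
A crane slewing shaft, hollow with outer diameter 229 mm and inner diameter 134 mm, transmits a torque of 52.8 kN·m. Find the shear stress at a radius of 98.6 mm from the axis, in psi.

J = π(d_o⁴ − d_i⁴)/32 = π(0.229⁴ − 0.134⁴)/32 = 2.383×10^-4 m⁴.
Shear stress varies linearly with radius: τ = T·r/J = 52800 × 0.0986 / 2.383×10^-4 = 2.184×10^7 Pa.

3170 psi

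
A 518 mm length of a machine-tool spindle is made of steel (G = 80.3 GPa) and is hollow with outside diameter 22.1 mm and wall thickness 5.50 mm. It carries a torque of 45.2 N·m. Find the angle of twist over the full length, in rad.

J = π(d_o⁴ − d_i⁴)/32 = π(0.0221⁴ − 0.0111⁴)/32 = 2.193×10^-8 m⁴.
θ = T·L/(G·J) = 45.20 × 0.518 / (80.3×10⁹ × 2.193×10^-8) = 0.01330 rad.

0.0133 rad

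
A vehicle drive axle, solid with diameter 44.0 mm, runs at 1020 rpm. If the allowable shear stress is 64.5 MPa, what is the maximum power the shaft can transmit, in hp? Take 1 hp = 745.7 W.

155 hp

J = πd⁴/32 = π(0.0440)⁴/32 = 3.680×10^-7 m⁴.
T_max = τ_allow·J/r = 6.45×10^7 × 3.680×10^-7 / 0.0220 = 1079 N·m.
ω = 2π·1020/60 = 106.8 rad/s, so P_max = T_max·ω = 1.152×10^5 W.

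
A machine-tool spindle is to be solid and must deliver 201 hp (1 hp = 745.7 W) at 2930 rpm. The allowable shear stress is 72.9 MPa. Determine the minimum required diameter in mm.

ω = 2π·2930/60 = 306.8 rad/s, so T = P/ω = 201×745.7 / 306.8 = 488.5 N·m.
For a solid shaft τ_max = 16T/(πd³), so d = (16T/(π τ_allow))^(1/3) = (16·488.5/(π·7.29×10^7))^(1/3) = 0.03244 m.

32.4 mm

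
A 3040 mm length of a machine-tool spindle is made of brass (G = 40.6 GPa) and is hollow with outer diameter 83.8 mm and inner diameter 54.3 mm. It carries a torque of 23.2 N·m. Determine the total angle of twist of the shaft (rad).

J = π(d_o⁴ − d_i⁴)/32 = π(0.0838⁴ − 0.0543⁴)/32 = 3.988×10^-6 m⁴.
θ = T·L/(G·J) = 23.20 × 3.04 / (40.6×10⁹ × 3.988×10^-6) = 4.356×10^-4 rad.

4.36e-4 rad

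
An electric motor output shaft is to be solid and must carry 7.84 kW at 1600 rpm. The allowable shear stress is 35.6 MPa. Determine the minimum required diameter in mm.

18.8 mm

ω = 2π·1600/60 = 167.6 rad/s, so T = P/ω = 7.84×10³ / 167.6 = 46.79 N·m.
For a solid shaft τ_max = 16T/(πd³), so d = (16T/(π τ_allow))^(1/3) = (16·46.79/(π·3.56×10^7))^(1/3) = 0.01885 m.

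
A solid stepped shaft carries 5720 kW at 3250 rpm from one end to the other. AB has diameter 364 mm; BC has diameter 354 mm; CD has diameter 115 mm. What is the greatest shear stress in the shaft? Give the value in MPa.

56.3 MPa

ω = 2π·3250/60 = 340.3 rad/s, so T = P/ω = 5720×10³ / 340.3 = 16810 N·m.
Under the same torque, τ_max = 16T/(πd³) is largest where d is smallest — segment CD (d = 115 mm).
τ_max = 16·16810/(π·(0.115)³) = 5.628×10^7 Pa.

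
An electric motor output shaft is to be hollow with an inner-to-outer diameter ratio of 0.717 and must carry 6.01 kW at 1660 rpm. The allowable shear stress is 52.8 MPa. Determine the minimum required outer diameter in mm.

ω = 2π·1660/60 = 173.8 rad/s, so T = P/ω = 6.01×10³ / 173.8 = 34.57 N·m.
For a hollow shaft with d_i/d_o = 0.717: τ_max = 16T/(π d_o³ (1−k⁴)), so d_o = [16T/(π τ_allow (1−k⁴))]^(1/3) = [16·34.57/(π·5.28×10^7·0.7357)]^(1/3) = 0.01655 m.

16.5 mm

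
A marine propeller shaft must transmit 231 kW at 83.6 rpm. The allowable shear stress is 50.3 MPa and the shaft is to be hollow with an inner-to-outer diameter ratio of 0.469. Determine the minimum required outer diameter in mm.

141 mm

ω = 2π·83.6/60 = 8.755 rad/s, so T = P/ω = 231×10³ / 8.755 = 26390 N·m.
For a hollow shaft with d_i/d_o = 0.469: τ_max = 16T/(π d_o³ (1−k⁴)), so d_o = [16T/(π τ_allow (1−k⁴))]^(1/3) = [16·26390/(π·5.03×10^7·0.9516)]^(1/3) = 0.1411 m.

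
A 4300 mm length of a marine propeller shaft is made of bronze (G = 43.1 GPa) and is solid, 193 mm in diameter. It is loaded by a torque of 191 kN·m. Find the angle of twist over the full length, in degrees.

J = πd⁴/32 = π(0.193)⁴/32 = 1.362×10^-4 m⁴.
θ = T·L/(G·J) = 191000 × 4.30 / (43.1×10⁹ × 1.362×10^-4) = 0.1399 rad.

8.02°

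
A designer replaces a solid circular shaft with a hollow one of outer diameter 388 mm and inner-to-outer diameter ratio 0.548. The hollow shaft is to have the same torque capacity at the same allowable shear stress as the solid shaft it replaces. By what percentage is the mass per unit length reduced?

Equal τ_max and T ⇒ the solid shaft needs d_s³ = d_o³(1−k⁴), so d_s = 388·(1−0.548⁴)^(1/3) = 376.0 mm.
Area ratio A_h/A_s = d_o²(1−k²)/d_s² = (1−k²)/(1−k⁴)^(2/3) = 0.7452.
Mass saving = 1 − 0.7452 = 25.5 %.

25.5 %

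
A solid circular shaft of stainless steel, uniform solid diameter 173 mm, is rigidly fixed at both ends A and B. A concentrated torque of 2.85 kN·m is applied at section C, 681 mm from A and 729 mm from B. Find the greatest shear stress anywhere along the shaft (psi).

210 psi

With uniform GJ and both ends fixed, compatibility θ_AC = θ_CB gives T_A·a = T_B·b, together with T_A + T_B = T₀.
T_A = T₀·b/(a+b) = 2850·729/1410 = 1474 N·m; T_B = 1376 N·m.
τ in each portion: τ_AC = 1.45×10^6 Pa, τ_CB = 1.35×10^6 Pa; maximum is in AC.
τ_max = T_AC·r/J = 1474·0.0865/8.79×10^-5 = 1.449×10^6 Pa.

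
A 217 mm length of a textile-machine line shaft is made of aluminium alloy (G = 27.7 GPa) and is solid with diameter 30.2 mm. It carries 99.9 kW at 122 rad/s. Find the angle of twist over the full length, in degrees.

4.50°

ω = 122 rad/s, so T = P/ω = 99.9×10³ / 122.0 = 818.9 N·m.
J = πd⁴/32 = π(0.0302)⁴/32 = 8.166×10^-8 m⁴.
θ = T·L/(G·J) = 818.9 × 0.217 / (27.7×10⁹ × 8.166×10^-8) = 0.07855 rad.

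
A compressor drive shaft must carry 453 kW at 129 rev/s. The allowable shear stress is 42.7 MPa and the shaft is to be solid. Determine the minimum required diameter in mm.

ω = 2π·129 = 810.5 rad/s, so T = P/ω = 453×10³ / 810.5 = 558.9 N·m.
For a solid shaft τ_max = 16T/(πd³), so d = (16T/(π τ_allow))^(1/3) = (16·558.9/(π·4.27×10^7))^(1/3) = 0.04055 m.

40.5 mm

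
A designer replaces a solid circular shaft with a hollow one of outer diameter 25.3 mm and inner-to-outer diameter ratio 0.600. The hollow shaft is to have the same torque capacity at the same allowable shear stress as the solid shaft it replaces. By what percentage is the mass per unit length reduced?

29.8 %

Equal τ_max and T ⇒ the solid shaft needs d_s³ = d_o³(1−k⁴), so d_s = 25.3·(1−0.600⁴)^(1/3) = 24.16 mm.
Area ratio A_h/A_s = d_o²(1−k²)/d_s² = (1−k²)/(1−k⁴)^(2/3) = 0.7020.
Mass saving = 1 − 0.7020 = 29.8 %.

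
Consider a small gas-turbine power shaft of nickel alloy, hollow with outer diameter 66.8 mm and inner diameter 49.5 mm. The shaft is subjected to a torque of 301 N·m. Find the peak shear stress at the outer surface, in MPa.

J = π(d_o⁴ − d_i⁴)/32 = π(0.0668⁴ − 0.0495⁴)/32 = 1.365×10^-6 m⁴.
τ_max = T·r/J = 301.0 × 0.0334 / 1.365×10^-6 = 7.363×10^6 Pa.

7.36 MPa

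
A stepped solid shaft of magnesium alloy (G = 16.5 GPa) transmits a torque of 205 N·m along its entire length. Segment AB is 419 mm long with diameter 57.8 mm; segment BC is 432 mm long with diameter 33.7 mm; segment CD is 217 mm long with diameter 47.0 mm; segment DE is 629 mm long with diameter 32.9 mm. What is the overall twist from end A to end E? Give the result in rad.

J_AB = π(0.0578)⁴/32 = 1.10×10^-6 m⁴; J_BC = π(0.0337)⁴/32 = 1.27×10^-7 m⁴; J_CD = π(0.0470)⁴/32 = 4.79×10^-7 m⁴; J_DE = π(0.0329)⁴/32 = 1.15×10^-7 m⁴.
θ = (T/G)·Σ L_i/J_i = (205.0/16.5×10⁹)·(0.419/1.10×10^-6 + 0.432/1.27×10^-7 + 0.217/4.79×10^-7 + 0.629/1.15×10^-7) = 0.1207 rad.

0.121 rad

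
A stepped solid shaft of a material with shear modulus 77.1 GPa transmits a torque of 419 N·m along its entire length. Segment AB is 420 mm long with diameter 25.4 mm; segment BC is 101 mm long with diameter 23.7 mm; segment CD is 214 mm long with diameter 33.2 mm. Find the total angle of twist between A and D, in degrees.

J_AB = π(0.0254)⁴/32 = 4.09×10^-8 m⁴; J_BC = π(0.0237)⁴/32 = 3.10×10^-8 m⁴; J_CD = π(0.0332)⁴/32 = 1.19×10^-7 m⁴.
θ = (T/G)·Σ L_i/J_i = (419.0/77.1×10⁹)·(0.420/4.09×10^-8 + 0.101/3.10×10^-8 + 0.214/1.19×10^-7) = 0.08333 rad.

4.77°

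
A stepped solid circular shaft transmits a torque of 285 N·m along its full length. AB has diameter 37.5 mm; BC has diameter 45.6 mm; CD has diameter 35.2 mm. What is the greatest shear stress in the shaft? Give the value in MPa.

33.3 MPa

Under the same torque, τ_max = 16T/(πd³) is largest where d is smallest — segment CD (d = 35.2 mm).
τ_max = 16·285.0/(π·(0.0352)³) = 3.328×10^7 Pa.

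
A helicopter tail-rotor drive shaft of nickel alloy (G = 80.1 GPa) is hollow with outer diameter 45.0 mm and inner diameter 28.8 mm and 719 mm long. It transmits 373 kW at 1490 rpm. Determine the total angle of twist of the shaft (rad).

0.0640 rad

ω = 2π·1490/60 = 156.0 rad/s, so T = P/ω = 373×10³ / 156.0 = 2391 N·m.
J = π(d_o⁴ − d_i⁴)/32 = π(0.0450⁴ − 0.0288⁴)/32 = 3.350×10^-7 m⁴.
θ = T·L/(G·J) = 2391 × 0.719 / (80.1×10⁹ × 3.350×10^-7) = 0.06405 rad.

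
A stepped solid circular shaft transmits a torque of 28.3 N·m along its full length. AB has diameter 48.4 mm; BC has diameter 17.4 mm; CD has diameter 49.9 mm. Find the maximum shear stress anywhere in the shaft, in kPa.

Under the same torque, τ_max = 16T/(πd³) is largest where d is smallest — segment BC (d = 17.4 mm).
τ_max = 16·28.30/(π·(0.0174)³) = 2.736×10^7 Pa.

27400 kPa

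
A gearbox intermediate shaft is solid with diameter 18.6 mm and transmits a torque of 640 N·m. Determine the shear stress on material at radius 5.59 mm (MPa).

J = πd⁴/32 = π(0.0186)⁴/32 = 1.175×10^-8 m⁴.
Shear stress varies linearly with radius: τ = T·r/J = 640.0 × 0.00559 / 1.175×10^-8 = 3.045×10^8 Pa.

304 MPa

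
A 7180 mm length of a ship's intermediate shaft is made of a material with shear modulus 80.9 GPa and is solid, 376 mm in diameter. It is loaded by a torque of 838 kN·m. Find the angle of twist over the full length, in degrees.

J = πd⁴/32 = π(0.376)⁴/32 = 1.962×10^-3 m⁴.
θ = T·L/(G·J) = 838000 × 7.18 / (80.9×10⁹ × 1.962×10^-3) = 0.03790 rad.

2.17°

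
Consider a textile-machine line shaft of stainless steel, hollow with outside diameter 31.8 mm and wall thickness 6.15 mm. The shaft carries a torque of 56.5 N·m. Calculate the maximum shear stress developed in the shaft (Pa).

J = π(d_o⁴ − d_i⁴)/32 = π(0.0318⁴ − 0.0195⁴)/32 = 8.620×10^-8 m⁴.
τ_max = T·r/J = 56.50 × 0.0159 / 8.620×10^-8 = 1.042×10^7 Pa.

1.04e7 Pa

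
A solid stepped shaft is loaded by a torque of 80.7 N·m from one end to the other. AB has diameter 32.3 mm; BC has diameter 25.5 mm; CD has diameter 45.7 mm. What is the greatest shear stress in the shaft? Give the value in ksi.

3.60 ksi

Under the same torque, τ_max = 16T/(πd³) is largest where d is smallest — segment BC (d = 25.5 mm).
τ_max = 16·80.70/(π·(0.0255)³) = 2.479×10^7 Pa.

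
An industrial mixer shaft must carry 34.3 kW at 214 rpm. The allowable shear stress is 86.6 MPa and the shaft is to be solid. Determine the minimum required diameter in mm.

44.8 mm

ω = 2π·214/60 = 22.41 rad/s, so T = P/ω = 34.3×10³ / 22.41 = 1531 N·m.
For a solid shaft τ_max = 16T/(πd³), so d = (16T/(π τ_allow))^(1/3) = (16·1531/(π·8.66×10^7))^(1/3) = 0.04482 m.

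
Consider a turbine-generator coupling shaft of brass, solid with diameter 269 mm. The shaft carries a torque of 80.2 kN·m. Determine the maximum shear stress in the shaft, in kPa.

21000 kPa

J = πd⁴/32 = π(0.269)⁴/32 = 5.141×10^-4 m⁴.
τ_max = T·r/J = 80200 × 0.135 / 5.141×10^-4 = 2.098×10^7 Pa.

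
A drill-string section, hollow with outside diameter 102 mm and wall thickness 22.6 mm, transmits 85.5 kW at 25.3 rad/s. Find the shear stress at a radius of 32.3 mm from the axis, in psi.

ω = 25.3 rad/s, so T = P/ω = 85.5×10³ / 25.30 = 3379 N·m.
J = π(d_o⁴ − d_i⁴)/32 = π(0.102⁴ − 0.0568⁴)/32 = 9.605×10^-6 m⁴.
Shear stress varies linearly with radius: τ = T·r/J = 3379 × 0.0323 / 9.605×10^-6 = 1.136×10^7 Pa.

1650 psi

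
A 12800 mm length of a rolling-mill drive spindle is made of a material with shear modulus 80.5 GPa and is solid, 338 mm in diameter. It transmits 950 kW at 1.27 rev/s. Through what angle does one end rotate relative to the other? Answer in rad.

ω = 2π·1.27 = 7.980 rad/s, so T = P/ω = 950×10³ / 7.980 = 119100 N·m.
J = πd⁴/32 = π(0.338)⁴/32 = 1.281×10^-3 m⁴.
θ = T·L/(G·J) = 119100 × 12.8 / (80.5×10⁹ × 1.281×10^-3) = 0.01477 rad.

0.0148 rad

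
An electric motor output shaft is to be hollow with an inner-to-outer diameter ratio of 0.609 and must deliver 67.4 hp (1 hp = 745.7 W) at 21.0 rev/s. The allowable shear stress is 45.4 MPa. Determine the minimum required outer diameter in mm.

ω = 2π·21.0 = 131.9 rad/s, so T = P/ω = 67.4×745.7 / 131.9 = 380.9 N·m.
For a hollow shaft with d_i/d_o = 0.609: τ_max = 16T/(π d_o³ (1−k⁴)), so d_o = [16T/(π τ_allow (1−k⁴))]^(1/3) = [16·380.9/(π·4.54×10^7·0.8624)]^(1/3) = 0.03673 m.

36.7 mm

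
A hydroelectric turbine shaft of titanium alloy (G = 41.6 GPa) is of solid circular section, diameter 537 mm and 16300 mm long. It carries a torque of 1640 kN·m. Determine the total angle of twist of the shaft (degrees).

4.51°

J = πd⁴/32 = π(0.537)⁴/32 = 8.164×10^-3 m⁴.
θ = T·L/(G·J) = 1.640e6 × 16.3 / (41.6×10⁹ × 8.164×10^-3) = 0.07871 rad.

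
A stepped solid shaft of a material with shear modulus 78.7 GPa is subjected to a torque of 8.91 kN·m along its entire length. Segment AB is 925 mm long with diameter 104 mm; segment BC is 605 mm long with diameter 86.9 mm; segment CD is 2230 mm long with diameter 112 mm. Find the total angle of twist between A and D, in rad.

0.0377 rad

J_AB = π(0.104)⁴/32 = 1.15×10^-5 m⁴; J_BC = π(0.0869)⁴/32 = 5.60×10^-6 m⁴; J_CD = π(0.112)⁴/32 = 1.54×10^-5 m⁴.
θ = (T/G)·Σ L_i/J_i = (8910/78.7×10⁹)·(0.925/1.15×10^-5 + 0.605/5.60×10^-6 + 2.23/1.54×10^-5) = 0.03770 rad.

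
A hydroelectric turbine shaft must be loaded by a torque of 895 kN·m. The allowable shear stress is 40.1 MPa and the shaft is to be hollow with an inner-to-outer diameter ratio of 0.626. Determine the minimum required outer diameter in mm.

For a hollow shaft with d_i/d_o = 0.626: τ_max = 16T/(π d_o³ (1−k⁴)), so d_o = [16T/(π τ_allow (1−k⁴))]^(1/3) = [16·895000/(π·4.01×10^7·0.8464)]^(1/3) = 0.5121 m.

512 mm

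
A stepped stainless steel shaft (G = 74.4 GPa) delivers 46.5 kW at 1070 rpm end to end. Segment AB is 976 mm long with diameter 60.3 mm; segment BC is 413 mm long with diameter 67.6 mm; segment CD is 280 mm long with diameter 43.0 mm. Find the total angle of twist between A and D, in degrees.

ω = 2π·1070/60 = 112.1 rad/s, so T = P/ω = 46.5×10³ / 112.1 = 415.0 N·m.
J_AB = π(0.0603)⁴/32 = 1.30×10^-6 m⁴; J_BC = π(0.0676)⁴/32 = 2.05×10^-6 m⁴; J_CD = π(0.0430)⁴/32 = 3.36×10^-7 m⁴.
θ = (T/G)·Σ L_i/J_i = (415.0/74.4×10⁹)·(0.976/1.30×10^-6 + 0.413/2.05×10^-6 + 0.280/3.36×10^-7) = 9.971×10^-3 rad.

0.571°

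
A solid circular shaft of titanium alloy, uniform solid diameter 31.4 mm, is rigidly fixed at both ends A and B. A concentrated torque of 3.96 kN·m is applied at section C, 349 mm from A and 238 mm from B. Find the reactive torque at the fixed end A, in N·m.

1610 N·m

With uniform GJ and both ends fixed, compatibility θ_AC = θ_CB gives T_A·a = T_B·b, together with T_A + T_B = T₀.
T_A = T₀·b/(a+b) = 3960·238/587.0 = 1606 N·m; T_B = 2354 N·m.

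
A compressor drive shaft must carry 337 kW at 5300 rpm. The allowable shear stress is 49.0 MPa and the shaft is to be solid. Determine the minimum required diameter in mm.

ω = 2π·5300/60 = 555.0 rad/s, so T = P/ω = 337×10³ / 555.0 = 607.2 N·m.
For a solid shaft τ_max = 16T/(πd³), so d = (16T/(π τ_allow))^(1/3) = (16·607.2/(π·4.90×10^7))^(1/3) = 0.03981 m.

39.8 mm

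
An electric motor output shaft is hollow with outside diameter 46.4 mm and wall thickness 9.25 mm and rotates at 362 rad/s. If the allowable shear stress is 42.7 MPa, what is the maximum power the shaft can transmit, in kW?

264 kW

J = π(d_o⁴ − d_i⁴)/32 = π(0.0464⁴ − 0.0279⁴)/32 = 3.956×10^-7 m⁴.
T_max = τ_allow·J/r = 4.27×10^7 × 3.956×10^-7 / 0.0232 = 728.1 N·m.
ω = 362 rad/s, so P_max = T_max·ω = 2.636×10^5 W.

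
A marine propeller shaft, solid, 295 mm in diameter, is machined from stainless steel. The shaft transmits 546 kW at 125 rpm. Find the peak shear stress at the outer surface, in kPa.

8270 kPa

ω = 2π·125/60 = 13.09 rad/s, so T = P/ω = 546×10³ / 13.09 = 41710 N·m.
J = πd⁴/32 = π(0.295)⁴/32 = 7.435×10^-4 m⁴.
τ_max = T·r/J = 41710 × 0.147 / 7.435×10^-4 = 8.275×10^6 Pa.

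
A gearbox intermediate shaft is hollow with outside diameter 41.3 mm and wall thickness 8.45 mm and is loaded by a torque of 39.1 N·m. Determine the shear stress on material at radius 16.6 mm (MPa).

2.59 MPa

J = π(d_o⁴ − d_i⁴)/32 = π(0.0413⁴ − 0.0244⁴)/32 = 2.508×10^-7 m⁴.
Shear stress varies linearly with radius: τ = T·r/J = 39.10 × 0.0166 / 2.508×10^-7 = 2.588×10^6 Pa.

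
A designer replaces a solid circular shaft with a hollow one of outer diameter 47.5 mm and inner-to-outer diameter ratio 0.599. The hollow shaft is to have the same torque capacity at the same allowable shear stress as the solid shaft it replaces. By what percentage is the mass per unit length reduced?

Equal τ_max and T ⇒ the solid shaft needs d_s³ = d_o³(1−k⁴), so d_s = 47.5·(1−0.599⁴)^(1/3) = 45.37 mm.
Area ratio A_h/A_s = d_o²(1−k²)/d_s² = (1−k²)/(1−k⁴)^(2/3) = 0.7029.
Mass saving = 1 − 0.7029 = 29.7 %.

29.7 %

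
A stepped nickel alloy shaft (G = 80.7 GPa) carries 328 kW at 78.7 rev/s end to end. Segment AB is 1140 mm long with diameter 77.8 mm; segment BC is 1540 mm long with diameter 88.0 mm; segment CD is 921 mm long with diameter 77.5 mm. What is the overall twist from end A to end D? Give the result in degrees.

ω = 2π·78.7 = 494.5 rad/s, so T = P/ω = 328×10³ / 494.5 = 663.3 N·m.
J_AB = π(0.0778)⁴/32 = 3.60×10^-6 m⁴; J_BC = π(0.0880)⁴/32 = 5.89×10^-6 m⁴; J_CD = π(0.0775)⁴/32 = 3.54×10^-6 m⁴.
θ = (T/G)·Σ L_i/J_i = (663.3/80.7×10⁹)·(1.14/3.60×10^-6 + 1.54/5.89×10^-6 + 0.921/3.54×10^-6) = 6.893×10^-3 rad.

0.395°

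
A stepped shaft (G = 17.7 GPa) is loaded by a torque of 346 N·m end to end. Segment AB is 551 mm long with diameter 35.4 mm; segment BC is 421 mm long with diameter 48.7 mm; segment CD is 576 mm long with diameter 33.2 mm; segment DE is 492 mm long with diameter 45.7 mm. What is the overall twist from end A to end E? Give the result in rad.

0.202 rad

J_AB = π(0.0354)⁴/32 = 1.54×10^-7 m⁴; J_BC = π(0.0487)⁴/32 = 5.52×10^-7 m⁴; J_CD = π(0.0332)⁴/32 = 1.19×10^-7 m⁴; J_DE = π(0.0457)⁴/32 = 4.28×10^-7 m⁴.
θ = (T/G)·Σ L_i/J_i = (346.0/17.7×10⁹)·(0.551/1.54×10^-7 + 0.421/5.52×10^-7 + 0.576/1.19×10^-7 + 0.492/4.28×10^-7) = 0.2016 rad.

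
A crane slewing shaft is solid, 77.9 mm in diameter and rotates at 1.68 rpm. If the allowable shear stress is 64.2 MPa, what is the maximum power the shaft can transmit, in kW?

1.05 kW

J = πd⁴/32 = π(0.0779)⁴/32 = 3.615×10^-6 m⁴.
T_max = τ_allow·J/r = 6.42×10^7 × 3.615×10^-6 / 0.0390 = 5959 N·m.
ω = 2π·1.68/60 = 0.1759 rad/s, so P_max = T_max·ω = 1048 W.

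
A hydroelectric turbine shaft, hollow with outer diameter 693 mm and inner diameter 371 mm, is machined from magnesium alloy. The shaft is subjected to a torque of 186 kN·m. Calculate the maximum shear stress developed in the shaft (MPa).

J = π(d_o⁴ − d_i⁴)/32 = π(0.693⁴ − 0.371⁴)/32 = 0.02078 m⁴.
τ_max = T·r/J = 186000 × 0.346 / 0.02078 = 3.101×10^6 Pa.

3.10 MPa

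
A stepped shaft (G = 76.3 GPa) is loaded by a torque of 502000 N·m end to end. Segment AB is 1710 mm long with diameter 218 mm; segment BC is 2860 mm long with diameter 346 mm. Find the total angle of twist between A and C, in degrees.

J_AB = π(0.218)⁴/32 = 2.22×10^-4 m⁴; J_BC = π(0.346)⁴/32 = 1.41×10^-3 m⁴.
θ = (T/G)·Σ L_i/J_i = (502000/76.3×10⁹)·(1.71/2.22×10^-4 + 2.86/1.41×10^-3) = 0.06411 rad.

3.67°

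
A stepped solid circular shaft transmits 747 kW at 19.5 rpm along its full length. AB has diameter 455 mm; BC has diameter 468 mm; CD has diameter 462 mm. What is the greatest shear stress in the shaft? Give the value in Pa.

1.98e7 Pa

ω = 2π·19.5/60 = 2.042 rad/s, so T = P/ω = 747×10³ / 2.042 = 365800 N·m.
Under the same torque, τ_max = 16T/(πd³) is largest where d is smallest — segment AB (d = 455 mm).
τ_max = 16·365800/(π·(0.455)³) = 1.978×10^7 Pa.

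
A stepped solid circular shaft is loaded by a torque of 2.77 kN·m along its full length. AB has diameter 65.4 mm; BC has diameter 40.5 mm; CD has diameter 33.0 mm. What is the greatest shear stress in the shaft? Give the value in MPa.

Under the same torque, τ_max = 16T/(πd³) is largest where d is smallest — segment CD (d = 33.0 mm).
τ_max = 16·2770/(π·(0.0330)³) = 3.926×10^8 Pa.

393 MPa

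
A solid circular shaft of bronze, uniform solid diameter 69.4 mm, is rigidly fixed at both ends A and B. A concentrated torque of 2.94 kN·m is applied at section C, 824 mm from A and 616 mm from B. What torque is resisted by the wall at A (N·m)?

1260 N·m

With uniform GJ and both ends fixed, compatibility θ_AC = θ_CB gives T_A·a = T_B·b, together with T_A + T_B = T₀.
T_A = T₀·b/(a+b) = 2940·616/1440 = 1258 N·m; T_B = 1682 N·m.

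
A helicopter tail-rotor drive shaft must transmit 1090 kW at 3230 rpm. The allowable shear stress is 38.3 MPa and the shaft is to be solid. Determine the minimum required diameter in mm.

ω = 2π·3230/60 = 338.2 rad/s, so T = P/ω = 1090×10³ / 338.2 = 3223 N·m.
For a solid shaft τ_max = 16T/(πd³), so d = (16T/(π τ_allow))^(1/3) = (16·3223/(π·3.83×10^7))^(1/3) = 0.07539 m.

75.4 mm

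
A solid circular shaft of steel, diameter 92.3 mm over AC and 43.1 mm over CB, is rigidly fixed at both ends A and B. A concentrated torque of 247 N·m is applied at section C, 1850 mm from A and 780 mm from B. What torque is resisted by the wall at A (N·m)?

Compatibility: T_A·a/J_AC = T_B·b/J_CB with T_A + T_B = T₀.
J_AC = 7.13×10^-6 m⁴, J_CB = 3.39×10^-7 m⁴, so T_A = T₀·(J_AC/a)/((J_AC/a)+(J_CB/b)) = 222.0 N·m, T_B = 25.03 N·m.

222 N·m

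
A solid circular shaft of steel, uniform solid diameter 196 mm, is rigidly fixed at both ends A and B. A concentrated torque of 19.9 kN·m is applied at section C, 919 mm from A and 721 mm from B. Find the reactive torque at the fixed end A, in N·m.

8750 N·m

With uniform GJ and both ends fixed, compatibility θ_AC = θ_CB gives T_A·a = T_B·b, together with T_A + T_B = T₀.
T_A = T₀·b/(a+b) = 19900·721/1640 = 8749 N·m; T_B = 11150 N·m.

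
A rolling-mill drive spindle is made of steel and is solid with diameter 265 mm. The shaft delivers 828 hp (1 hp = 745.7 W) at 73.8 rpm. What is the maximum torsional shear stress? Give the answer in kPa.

21900 kPa

ω = 2π·73.8/60 = 7.728 rad/s, so T = P/ω = 828×745.7 / 7.728 = 79890 N·m.
J = πd⁴/32 = π(0.265)⁴/32 = 4.842×10^-4 m⁴.
τ_max = T·r/J = 79890 × 0.133 / 4.842×10^-4 = 2.186×10^7 Pa.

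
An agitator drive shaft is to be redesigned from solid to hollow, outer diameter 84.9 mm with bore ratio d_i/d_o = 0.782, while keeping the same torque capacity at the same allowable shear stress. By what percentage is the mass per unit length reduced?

Equal τ_max and T ⇒ the solid shaft needs d_s³ = d_o³(1−k⁴), so d_s = 84.9·(1−0.782⁴)^(1/3) = 72.63 mm.
Area ratio A_h/A_s = d_o²(1−k²)/d_s² = (1−k²)/(1−k⁴)^(2/3) = 0.5308.
Mass saving = 1 − 0.5308 = 46.9 %.

46.9 %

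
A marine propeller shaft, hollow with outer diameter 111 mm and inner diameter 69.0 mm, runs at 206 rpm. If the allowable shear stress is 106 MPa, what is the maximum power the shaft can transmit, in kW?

J = π(d_o⁴ − d_i⁴)/32 = π(0.111⁴ − 0.0690⁴)/32 = 1.268×10^-5 m⁴.
T_max = τ_allow·J/r = 1.06×10^8 × 1.268×10^-5 / 0.0555 = 24210 N·m.
ω = 2π·206/60 = 21.57 rad/s, so P_max = T_max·ω = 5.224×10^5 W.

522 kW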